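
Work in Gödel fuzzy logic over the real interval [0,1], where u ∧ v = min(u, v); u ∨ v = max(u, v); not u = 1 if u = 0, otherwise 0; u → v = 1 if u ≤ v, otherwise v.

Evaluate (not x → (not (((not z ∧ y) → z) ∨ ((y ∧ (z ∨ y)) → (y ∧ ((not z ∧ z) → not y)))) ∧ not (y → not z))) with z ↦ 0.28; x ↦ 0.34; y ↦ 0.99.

1.00

not x: Gödel ¬ of 0.34 = 0 (operand ≠ 0)
not z: Gödel ¬ of 0.28 = 0 (operand ≠ 0)
(not z ∧ y) = min(0, 0.99) = 0
((not z ∧ y) → z): 0 ≤ 0.28, so result = 1
(z ∨ y) = max(0.28, 0.99) = 0.99
(y ∧ (z ∨ y)) = min(0.99, 0.99) = 0.99
not z: Gödel ¬ of 0.28 = 0 (operand ≠ 0)
(not z ∧ z) = min(0, 0.28) = 0
not y: Gödel ¬ of 0.99 = 0 (operand ≠ 0)
((not z ∧ z) → not y): 0 ≤ 0, so result = 1
(y ∧ ((not z ∧ z) → not y)) = min(0.99, 1) = 0.99
((y ∧ (z ∨ y)) → (y ∧ ((not z ∧ z) → not y))): 0.99 ≤ 0.99, so result = 1
(((not z ∧ y) → z) ∨ ((y ∧ (z ∨ y)) → (y ∧ ((not z ∧ z) → not y)))) = max(1, 1) = 1
not (((not z ∧ y) → z) ∨ ((y ∧ (z ∨ y)) → (y ∧ ((not z ∧ z) → not y)))): Gödel ¬ of 1 = 0 (operand ≠ 0)
not z: Gödel ¬ of 0.28 = 0 (operand ≠ 0)
(y → not z): 0.99 > 0, so result = 0
not (y → not z): Gödel ¬ of 0 = 1 (operand is 0)
(not (((not z ∧ y) → z) ∨ ((y ∧ (z ∨ y)) → (y ∧ ((not z ∧ z) → not y)))) ∧ not (y → not z)) = min(0, 1) = 0
(not x → (not (((not z ∧ y) → z) ∨ ((y ∧ (z ∨ y)) → (y ∧ ((not z ∧ z) → not y)))) ∧ not (y → not z))): 0 ≤ 0, so result = 1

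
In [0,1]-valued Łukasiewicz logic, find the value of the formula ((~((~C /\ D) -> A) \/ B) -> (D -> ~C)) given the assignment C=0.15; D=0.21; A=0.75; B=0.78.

~C: Łukasiewicz ¬ gives 1 − 0.15 = 0.85
(~C /\ D) = min(0.85, 0.21) = 0.21
((~C /\ D) -> A): min(1, 1 − 0.21 + 0.75) = 1
~((~C /\ D) -> A): Łukasiewicz ¬ gives 1 − 1 = 0
(~((~C /\ D) -> A) \/ B) = max(0, 0.78) = 0.78
~C: Łukasiewicz ¬ gives 1 − 0.15 = 0.85
(D -> ~C): min(1, 1 − 0.21 + 0.85) = 1
((~((~C /\ D) -> A) \/ B) -> (D -> ~C)): min(1, 1 − 0.78 + 1) = 1

1.00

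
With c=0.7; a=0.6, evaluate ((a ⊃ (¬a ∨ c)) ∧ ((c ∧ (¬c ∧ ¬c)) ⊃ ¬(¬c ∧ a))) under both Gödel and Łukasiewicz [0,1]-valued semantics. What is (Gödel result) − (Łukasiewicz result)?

0.00

Gödel evaluation:
  ¬a: Gödel ¬ of 0.6 = 0 (operand ≠ 0)
  (¬a ∨ c) = max(0, 0.7) = 0.7
  (a ⊃ (¬a ∨ c)): 0.6 ≤ 0.7, so result = 1
  ¬c: Gödel ¬ of 0.7 = 0 (operand ≠ 0)
  ¬c: Gödel ¬ of 0.7 = 0 (operand ≠ 0)
  (¬c ∧ ¬c) = min(0, 0) = 0
  (c ∧ (¬c ∧ ¬c)) = min(0.7, 0) = 0
  ¬c: Gödel ¬ of 0.7 = 0 (operand ≠ 0)
  (¬c ∧ a) = min(0, 0.6) = 0
  ¬(¬c ∧ a): Gödel ¬ of 0 = 1 (operand is 0)
  ((c ∧ (¬c ∧ ¬c)) ⊃ ¬(¬c ∧ a)): 0 ≤ 1, so result = 1
  ((a ⊃ (¬a ∨ c)) ∧ ((c ∧ (¬c ∧ ¬c)) ⊃ ¬(¬c ∧ a))) = min(1, 1) = 1
  Gödel value = 1
Łukasiewicz evaluation:
  ¬a: Łukasiewicz ¬ gives 1 − 0.6 = 0.4
  (¬a ∨ c) = max(0.4, 0.7) = 0.7
  (a ⊃ (¬a ∨ c)): min(1, 1 − 0.6 + 0.7) = 1
  ¬c: Łukasiewicz ¬ gives 1 − 0.7 = 0.3
  ¬c: Łukasiewicz ¬ gives 1 − 0.7 = 0.3
  (¬c ∧ ¬c) = min(0.3, 0.3) = 0.3
  (c ∧ (¬c ∧ ¬c)) = min(0.7, 0.3) = 0.3
  ¬c: Łukasiewicz ¬ gives 1 − 0.7 = 0.3
  (¬c ∧ a) = min(0.3, 0.6) = 0.3
  ¬(¬c ∧ a): Łukasiewicz ¬ gives 1 − 0.3 = 0.7
  ((c ∧ (¬c ∧ ¬c)) ⊃ ¬(¬c ∧ a)): min(1, 1 − 0.3 + 0.7) = 1
  ((a ⊃ (¬a ∨ c)) ∧ ((c ∧ (¬c ∧ ¬c)) ⊃ ¬(¬c ∧ a))) = min(1, 1) = 1
  Łukasiewicz value = 1
Difference: 1 − 1 = 0.00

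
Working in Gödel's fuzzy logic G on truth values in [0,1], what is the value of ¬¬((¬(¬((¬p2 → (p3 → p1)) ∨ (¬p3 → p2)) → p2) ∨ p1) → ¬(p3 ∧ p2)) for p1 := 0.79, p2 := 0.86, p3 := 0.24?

0.00

¬p2: Gödel ¬ of 0.86 = 0 (operand ≠ 0)
(p3 → p1): 0.24 ≤ 0.79, so result = 1
(¬p2 → (p3 → p1)): 0 ≤ 1, so result = 1
¬p3: Gödel ¬ of 0.24 = 0 (operand ≠ 0)
(¬p3 → p2): 0 ≤ 0.86, so result = 1
((¬p2 → (p3 → p1)) ∨ (¬p3 → p2)) = max(1, 1) = 1
¬((¬p2 → (p3 → p1)) ∨ (¬p3 → p2)): Gödel ¬ of 1 = 0 (operand ≠ 0)
(¬((¬p2 → (p3 → p1)) ∨ (¬p3 → p2)) → p2): 0 ≤ 0.86, so result = 1
¬(¬((¬p2 → (p3 → p1)) ∨ (¬p3 → p2)) → p2): Gödel ¬ of 1 = 0 (operand ≠ 0)
(¬(¬((¬p2 → (p3 → p1)) ∨ (¬p3 → p2)) → p2) ∨ p1) = max(0, 0.79) = 0.79
(p3 ∧ p2) = min(0.24, 0.86) = 0.24
¬(p3 ∧ p2): Gödel ¬ of 0.24 = 0 (operand ≠ 0)
((¬(¬((¬p2 → (p3 → p1)) ∨ (¬p3 → p2)) → p2) ∨ p1) → ¬(p3 ∧ p2)): 0.79 > 0, so result = 0
¬((¬(¬((¬p2 → (p3 → p1)) ∨ (¬p3 → p2)) → p2) ∨ p1) → ¬(p3 ∧ p2)): Gödel ¬ of 0 = 1 (operand is 0)
¬¬((¬(¬((¬p2 → (p3 → p1)) ∨ (¬p3 → p2)) → p2) ∨ p1) → ¬(p3 ∧ p2)): Gödel ¬ of 1 = 0 (operand ≠ 0)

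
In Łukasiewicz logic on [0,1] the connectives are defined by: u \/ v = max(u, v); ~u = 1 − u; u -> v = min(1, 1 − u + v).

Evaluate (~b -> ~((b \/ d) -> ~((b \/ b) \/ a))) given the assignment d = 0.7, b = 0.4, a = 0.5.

0.60

~b: Łukasiewicz ¬ gives 1 − 0.4 = 0.6
(b \/ d) = max(0.4, 0.7) = 0.7
(b \/ b) = max(0.4, 0.4) = 0.4
((b \/ b) \/ a) = max(0.4, 0.5) = 0.5
~((b \/ b) \/ a): Łukasiewicz ¬ gives 1 − 0.5 = 0.5
((b \/ d) -> ~((b \/ b) \/ a)): min(1, 1 − 0.7 + 0.5) = 0.8
~((b \/ d) -> ~((b \/ b) \/ a)): Łukasiewicz ¬ gives 1 − 0.8 = 0.2
(~b -> ~((b \/ d) -> ~((b \/ b) \/ a))): min(1, 1 − 0.6 + 0.2) = 0.6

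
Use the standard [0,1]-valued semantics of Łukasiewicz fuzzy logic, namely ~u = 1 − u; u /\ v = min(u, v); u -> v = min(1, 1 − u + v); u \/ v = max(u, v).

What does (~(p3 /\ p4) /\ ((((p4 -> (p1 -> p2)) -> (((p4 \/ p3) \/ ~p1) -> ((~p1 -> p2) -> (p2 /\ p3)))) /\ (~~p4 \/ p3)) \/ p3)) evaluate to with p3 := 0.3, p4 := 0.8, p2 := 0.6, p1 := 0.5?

(p3 /\ p4) = min(0.3, 0.8) = 0.3
~(p3 /\ p4): Łukasiewicz ¬ gives 1 − 0.3 = 0.7
(p1 -> p2): min(1, 1 − 0.5 + 0.6) = 1
(p4 -> (p1 -> p2)): min(1, 1 − 0.8 + 1) = 1
(p4 \/ p3) = max(0.8, 0.3) = 0.8
~p1: Łukasiewicz ¬ gives 1 − 0.5 = 0.5
((p4 \/ p3) \/ ~p1) = max(0.8, 0.5) = 0.8
~p1: Łukasiewicz ¬ gives 1 − 0.5 = 0.5
(~p1 -> p2): min(1, 1 − 0.5 + 0.6) = 1
(p2 /\ p3) = min(0.6, 0.3) = 0.3
((~p1 -> p2) -> (p2 /\ p3)): min(1, 1 − 1 + 0.3) = 0.3
(((p4 \/ p3) \/ ~p1) -> ((~p1 -> p2) -> (p2 /\ p3))): min(1, 1 − 0.8 + 0.3) = 0.5
((p4 -> (p1 -> p2)) -> (((p4 \/ p3) \/ ~p1) -> ((~p1 -> p2) -> (p2 /\ p3)))): min(1, 1 − 1 + 0.5) = 0.5
~p4: Łukasiewicz ¬ gives 1 − 0.8 = 0.2
~~p4: Łukasiewicz ¬ gives 1 − 0.2 = 0.8
(~~p4 \/ p3) = max(0.8, 0.3) = 0.8
(((p4 -> (p1 -> p2)) -> (((p4 \/ p3) \/ ~p1) -> ((~p1 -> p2) -> (p2 /\ p3)))) /\ (~~p4 \/ p3)) = min(0.5, 0.8) = 0.5
((((p4 -> (p1 -> p2)) -> (((p4 \/ p3) \/ ~p1) -> ((~p1 -> p2) -> (p2 /\ p3)))) /\ (~~p4 \/ p3)) \/ p3) = max(0.5, 0.3) = 0.5
(~(p3 /\ p4) /\ ((((p4 -> (p1 -> p2)) -> (((p4 \/ p3) \/ ~p1) -> ((~p1 -> p2) -> (p2 /\ p3)))) /\ (~~p4 \/ p3)) \/ p3)) = min(0.7, 0.5) = 0.5

0.50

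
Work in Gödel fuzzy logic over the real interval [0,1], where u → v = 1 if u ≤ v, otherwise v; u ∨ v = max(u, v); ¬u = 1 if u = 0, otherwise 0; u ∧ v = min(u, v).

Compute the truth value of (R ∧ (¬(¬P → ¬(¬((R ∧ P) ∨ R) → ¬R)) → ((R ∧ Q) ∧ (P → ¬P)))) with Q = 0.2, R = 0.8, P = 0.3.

0.80

¬P: Gödel ¬ of 0.3 = 0 (operand ≠ 0)
(R ∧ P) = min(0.8, 0.3) = 0.3
((R ∧ P) ∨ R) = max(0.3, 0.8) = 0.8
¬((R ∧ P) ∨ R): Gödel ¬ of 0.8 = 0 (operand ≠ 0)
¬R: Gödel ¬ of 0.8 = 0 (operand ≠ 0)
(¬((R ∧ P) ∨ R) → ¬R): 0 ≤ 0, so result = 1
¬(¬((R ∧ P) ∨ R) → ¬R): Gödel ¬ of 1 = 0 (operand ≠ 0)
(¬P → ¬(¬((R ∧ P) ∨ R) → ¬R)): 0 ≤ 0, so result = 1
¬(¬P → ¬(¬((R ∧ P) ∨ R) → ¬R)): Gödel ¬ of 1 = 0 (operand ≠ 0)
(R ∧ Q) = min(0.8, 0.2) = 0.2
¬P: Gödel ¬ of 0.3 = 0 (operand ≠ 0)
(P → ¬P): 0.3 > 0, so result = 0
((R ∧ Q) ∧ (P → ¬P)) = min(0.2, 0) = 0
(¬(¬P → ¬(¬((R ∧ P) ∨ R) → ¬R)) → ((R ∧ Q) ∧ (P → ¬P))): 0 ≤ 0, so result = 1
(R ∧ (¬(¬P → ¬(¬((R ∧ P) ∨ R) → ¬R)) → ((R ∧ Q) ∧ (P → ¬P)))) = min(0.8, 1) = 0.8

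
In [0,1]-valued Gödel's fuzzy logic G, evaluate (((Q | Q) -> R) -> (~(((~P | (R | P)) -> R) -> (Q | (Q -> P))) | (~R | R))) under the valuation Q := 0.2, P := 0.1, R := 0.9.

(Q | Q) = max(0.2, 0.2) = 0.2
((Q | Q) -> R): 0.2 ≤ 0.9, so result = 1
~P: Gödel ¬ of 0.1 = 0 (operand ≠ 0)
(R | P) = max(0.9, 0.1) = 0.9
(~P | (R | P)) = max(0, 0.9) = 0.9
((~P | (R | P)) -> R): 0.9 ≤ 0.9, so result = 1
(Q -> P): 0.2 > 0.1, so result = 0.1
(Q | (Q -> P)) = max(0.2, 0.1) = 0.2
(((~P | (R | P)) -> R) -> (Q | (Q -> P))): 1 > 0.2, so result = 0.2
~(((~P | (R | P)) -> R) -> (Q | (Q -> P))): Gödel ¬ of 0.2 = 0 (operand ≠ 0)
~R: Gödel ¬ of 0.9 = 0 (operand ≠ 0)
(~R | R) = max(0, 0.9) = 0.9
(~(((~P | (R | P)) -> R) -> (Q | (Q -> P))) | (~R | R)) = max(0, 0.9) = 0.9
(((Q | Q) -> R) -> (~(((~P | (R | P)) -> R) -> (Q | (Q -> P))) | (~R | R))): 1 > 0.9, so result = 0.9

0.90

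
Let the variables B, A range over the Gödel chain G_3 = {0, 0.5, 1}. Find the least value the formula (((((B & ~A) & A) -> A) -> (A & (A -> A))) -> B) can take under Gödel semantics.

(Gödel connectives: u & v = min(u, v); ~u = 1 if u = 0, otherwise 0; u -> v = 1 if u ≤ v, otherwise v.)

The minimum is attained at B = 0, A = 0.5:
  ~A: Gödel ¬ of 0.5 = 0 (operand ≠ 0)
  (B & ~A) = min(0, 0) = 0
  ((B & ~A) & A) = min(0, 0.5) = 0
  (((B & ~A) & A) -> A): 0 ≤ 0.5, so result = 1
  (A -> A): 0.5 ≤ 0.5, so result = 1
  (A & (A -> A)) = min(0.5, 1) = 0.5
  ((((B & ~A) & A) -> A) -> (A & (A -> A))): 1 > 0.5, so result = 0.5
  (((((B & ~A) & A) -> A) -> (A & (A -> A))) -> B): 0.5 > 0, so result = 0
Checking all 9 assignments confirms none give a value below 0.00.

0.00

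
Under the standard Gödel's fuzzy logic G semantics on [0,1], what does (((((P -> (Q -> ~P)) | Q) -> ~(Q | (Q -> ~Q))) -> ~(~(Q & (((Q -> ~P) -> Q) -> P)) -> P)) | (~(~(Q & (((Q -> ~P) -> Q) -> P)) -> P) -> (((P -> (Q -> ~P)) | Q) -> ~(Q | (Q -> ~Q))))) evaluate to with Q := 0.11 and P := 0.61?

1.00

~P: Gödel ¬ of 0.61 = 0 (operand ≠ 0)
(Q -> ~P): 0.11 > 0, so result = 0
(P -> (Q -> ~P)): 0.61 > 0, so result = 0
((P -> (Q -> ~P)) | Q) = max(0, 0.11) = 0.11
~Q: Gödel ¬ of 0.11 = 0 (operand ≠ 0)
(Q -> ~Q): 0.11 > 0, so result = 0
(Q | (Q -> ~Q)) = max(0.11, 0) = 0.11
~(Q | (Q -> ~Q)): Gödel ¬ of 0.11 = 0 (operand ≠ 0)
(((P -> (Q -> ~P)) | Q) -> ~(Q | (Q -> ~Q))): 0.11 > 0, so result = 0
~P: Gödel ¬ of 0.61 = 0 (operand ≠ 0)
(Q -> ~P): 0.11 > 0, so result = 0
((Q -> ~P) -> Q): 0 ≤ 0.11, so result = 1
(((Q -> ~P) -> Q) -> P): 1 > 0.61, so result = 0.61
(Q & (((Q -> ~P) -> Q) -> P)) = min(0.11, 0.61) = 0.11
~(Q & (((Q -> ~P) -> Q) -> P)): Gödel ¬ of 0.11 = 0 (operand ≠ 0)
(~(Q & (((Q -> ~P) -> Q) -> P)) -> P): 0 ≤ 0.61, so result = 1
~(~(Q & (((Q -> ~P) -> Q) -> P)) -> P): Gödel ¬ of 1 = 0 (operand ≠ 0)
((((P -> (Q -> ~P)) | Q) -> ~(Q | (Q -> ~Q))) -> ~(~(Q & (((Q -> ~P) -> Q) -> P)) -> P)): 0 ≤ 0, so result = 1
~P: Gödel ¬ of 0.61 = 0 (operand ≠ 0)
(Q -> ~P): 0.11 > 0, so result = 0
((Q -> ~P) -> Q): 0 ≤ 0.11, so result = 1
(((Q -> ~P) -> Q) -> P): 1 > 0.61, so result = 0.61
(Q & (((Q -> ~P) -> Q) -> P)) = min(0.11, 0.61) = 0.11
~(Q & (((Q -> ~P) -> Q) -> P)): Gödel ¬ of 0.11 = 0 (operand ≠ 0)
(~(Q & (((Q -> ~P) -> Q) -> P)) -> P): 0 ≤ 0.61, so result = 1
~(~(Q & (((Q -> ~P) -> Q) -> P)) -> P): Gödel ¬ of 1 = 0 (operand ≠ 0)
~P: Gödel ¬ of 0.61 = 0 (operand ≠ 0)
(Q -> ~P): 0.11 > 0, so result = 0
(P -> (Q -> ~P)): 0.61 > 0, so result = 0
((P -> (Q -> ~P)) | Q) = max(0, 0.11) = 0.11
~Q: Gödel ¬ of 0.11 = 0 (operand ≠ 0)
(Q -> ~Q): 0.11 > 0, so result = 0
(Q | (Q -> ~Q)) = max(0.11, 0) = 0.11
~(Q | (Q -> ~Q)): Gödel ¬ of 0.11 = 0 (operand ≠ 0)
(((P -> (Q -> ~P)) | Q) -> ~(Q | (Q -> ~Q))): 0.11 > 0, so result = 0
(~(~(Q & (((Q -> ~P) -> Q) -> P)) -> P) -> (((P -> (Q -> ~P)) | Q) -> ~(Q | (Q -> ~Q)))): 0 ≤ 0, so result = 1
(((((P -> (Q -> ~P)) | Q) -> ~(Q | (Q -> ~Q))) -> ~(~(Q & (((Q -> ~P) -> Q) -> P)) -> P)) | (~(~(Q & (((Q -> ~P) -> Q) -> P)) -> P) -> (((P -> (Q -> ~P)) | Q) -> ~(Q | (Q -> ~Q))))) = max(1, 1) = 1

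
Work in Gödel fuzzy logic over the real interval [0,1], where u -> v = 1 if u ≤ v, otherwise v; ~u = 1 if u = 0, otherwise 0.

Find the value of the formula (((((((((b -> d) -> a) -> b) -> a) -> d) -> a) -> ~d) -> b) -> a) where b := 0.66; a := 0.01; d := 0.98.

(b -> d): 0.66 ≤ 0.98, so result = 1
((b -> d) -> a): 1 > 0.01, so result = 0.01
(((b -> d) -> a) -> b): 0.01 ≤ 0.66, so result = 1
((((b -> d) -> a) -> b) -> a): 1 > 0.01, so result = 0.01
(((((b -> d) -> a) -> b) -> a) -> d): 0.01 ≤ 0.98, so result = 1
((((((b -> d) -> a) -> b) -> a) -> d) -> a): 1 > 0.01, so result = 0.01
~d: Gödel ¬ of 0.98 = 0 (operand ≠ 0)
(((((((b -> d) -> a) -> b) -> a) -> d) -> a) -> ~d): 0.01 > 0, so result = 0
((((((((b -> d) -> a) -> b) -> a) -> d) -> a) -> ~d) -> b): 0 ≤ 0.66, so result = 1
(((((((((b -> d) -> a) -> b) -> a) -> d) -> a) -> ~d) -> b) -> a): 1 > 0.01, so result = 0.01

0.01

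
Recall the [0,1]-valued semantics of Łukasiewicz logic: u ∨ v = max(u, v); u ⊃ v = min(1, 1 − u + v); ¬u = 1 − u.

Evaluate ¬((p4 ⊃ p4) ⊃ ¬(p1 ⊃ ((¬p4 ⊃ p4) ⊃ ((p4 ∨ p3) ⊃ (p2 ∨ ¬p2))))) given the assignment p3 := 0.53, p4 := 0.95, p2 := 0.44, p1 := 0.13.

(p4 ⊃ p4): min(1, 1 − 0.95 + 0.95) = 1
¬p4: Łukasiewicz ¬ gives 1 − 0.95 = 0.05
(¬p4 ⊃ p4): min(1, 1 − 0.05 + 0.95) = 1
(p4 ∨ p3) = max(0.95, 0.53) = 0.95
¬p2: Łukasiewicz ¬ gives 1 − 0.44 = 0.56
(p2 ∨ ¬p2) = max(0.44, 0.56) = 0.56
((p4 ∨ p3) ⊃ (p2 ∨ ¬p2)): min(1, 1 − 0.95 + 0.56) = 0.61
((¬p4 ⊃ p4) ⊃ ((p4 ∨ p3) ⊃ (p2 ∨ ¬p2))): min(1, 1 − 1 + 0.61) = 0.61
(p1 ⊃ ((¬p4 ⊃ p4) ⊃ ((p4 ∨ p3) ⊃ (p2 ∨ ¬p2)))): min(1, 1 − 0.13 + 0.61) = 1
¬(p1 ⊃ ((¬p4 ⊃ p4) ⊃ ((p4 ∨ p3) ⊃ (p2 ∨ ¬p2)))): Łukasiewicz ¬ gives 1 − 1 = 0
((p4 ⊃ p4) ⊃ ¬(p1 ⊃ ((¬p4 ⊃ p4) ⊃ ((p4 ∨ p3) ⊃ (p2 ∨ ¬p2))))): min(1, 1 − 1 + 0) = 0
¬((p4 ⊃ p4) ⊃ ¬(p1 ⊃ ((¬p4 ⊃ p4) ⊃ ((p4 ∨ p3) ⊃ (p2 ∨ ¬p2))))): Łukasiewicz ¬ gives 1 − 0 = 1

1.00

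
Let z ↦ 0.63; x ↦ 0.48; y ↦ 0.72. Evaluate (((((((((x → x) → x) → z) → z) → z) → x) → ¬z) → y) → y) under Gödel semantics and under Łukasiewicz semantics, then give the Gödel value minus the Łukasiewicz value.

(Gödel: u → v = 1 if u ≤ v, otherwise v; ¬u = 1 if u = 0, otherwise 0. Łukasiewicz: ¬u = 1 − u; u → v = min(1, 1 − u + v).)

-0.17

Gödel evaluation:
  (x → x): 0.48 ≤ 0.48, so result = 1
  ((x → x) → x): 1 > 0.48, so result = 0.48
  (((x → x) → x) → z): 0.48 ≤ 0.63, so result = 1
  ((((x → x) → x) → z) → z): 1 > 0.63, so result = 0.63
  (((((x → x) → x) → z) → z) → z): 0.63 ≤ 0.63, so result = 1
  ((((((x → x) → x) → z) → z) → z) → x): 1 > 0.48, so result = 0.48
  ¬z: Gödel ¬ of 0.63 = 0 (operand ≠ 0)
  (((((((x → x) → x) → z) → z) → z) → x) → ¬z): 0.48 > 0, so result = 0
  ((((((((x → x) → x) → z) → z) → z) → x) → ¬z) → y): 0 ≤ 0.72, so result = 1
  (((((((((x → x) → x) → z) → z) → z) → x) → ¬z) → y) → y): 1 > 0.72, so result = 0.72
  Gödel value = 0.72
Łukasiewicz evaluation:
  (x → x): min(1, 1 − 0.48 + 0.48) = 1
  ((x → x) → x): min(1, 1 − 1 + 0.48) = 0.48
  (((x → x) → x) → z): min(1, 1 − 0.48 + 0.63) = 1
  ((((x → x) → x) → z) → z): min(1, 1 − 1 + 0.63) = 0.63
  (((((x → x) → x) → z) → z) → z): min(1, 1 − 0.63 + 0.63) = 1
  ((((((x → x) → x) → z) → z) → z) → x): min(1, 1 − 1 + 0.48) = 0.48
  ¬z: Łukasiewicz ¬ gives 1 − 0.63 = 0.37
  (((((((x → x) → x) → z) → z) → z) → x) → ¬z): min(1, 1 − 0.48 + 0.37) = 0.89
  ((((((((x → x) → x) → z) → z) → z) → x) → ¬z) → y): min(1, 1 − 0.89 + 0.72) = 0.83
  (((((((((x → x) → x) → z) → z) → z) → x) → ¬z) → y) → y): min(1, 1 − 0.83 + 0.72) = 0.89
  Łukasiewicz value = 0.89
Difference: 0.72 − 0.89 = -0.17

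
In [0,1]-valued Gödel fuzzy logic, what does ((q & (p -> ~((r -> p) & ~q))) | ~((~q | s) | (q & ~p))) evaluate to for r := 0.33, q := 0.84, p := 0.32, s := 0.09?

0.84

(r -> p): 0.33 > 0.32, so result = 0.32
~q: Gödel ¬ of 0.84 = 0 (operand ≠ 0)
((r -> p) & ~q) = min(0.32, 0) = 0
~((r -> p) & ~q): Gödel ¬ of 0 = 1 (operand is 0)
(p -> ~((r -> p) & ~q)): 0.32 ≤ 1, so result = 1
(q & (p -> ~((r -> p) & ~q))) = min(0.84, 1) = 0.84
~q: Gödel ¬ of 0.84 = 0 (operand ≠ 0)
(~q | s) = max(0, 0.09) = 0.09
~p: Gödel ¬ of 0.32 = 0 (operand ≠ 0)
(q & ~p) = min(0.84, 0) = 0
((~q | s) | (q & ~p)) = max(0.09, 0) = 0.09
~((~q | s) | (q & ~p)): Gödel ¬ of 0.09 = 0 (operand ≠ 0)
((q & (p -> ~((r -> p) & ~q))) | ~((~q | s) | (q & ~p))) = max(0.84, 0) = 0.84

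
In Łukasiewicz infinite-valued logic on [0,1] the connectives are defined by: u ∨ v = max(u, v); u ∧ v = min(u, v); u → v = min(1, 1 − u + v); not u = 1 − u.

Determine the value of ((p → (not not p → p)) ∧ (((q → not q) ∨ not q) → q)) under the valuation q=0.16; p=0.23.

0.16

not p: Łukasiewicz ¬ gives 1 − 0.23 = 0.77
not not p: Łukasiewicz ¬ gives 1 − 0.77 = 0.23
(not not p → p): min(1, 1 − 0.23 + 0.23) = 1
(p → (not not p → p)): min(1, 1 − 0.23 + 1) = 1
not q: Łukasiewicz ¬ gives 1 − 0.16 = 0.84
(q → not q): min(1, 1 − 0.16 + 0.84) = 1
not q: Łukasiewicz ¬ gives 1 − 0.16 = 0.84
((q → not q) ∨ not q) = max(1, 0.84) = 1
(((q → not q) ∨ not q) → q): min(1, 1 − 1 + 0.16) = 0.16
((p → (not not p → p)) ∧ (((q → not q) ∨ not q) → q)) = min(1, 0.16) = 0.16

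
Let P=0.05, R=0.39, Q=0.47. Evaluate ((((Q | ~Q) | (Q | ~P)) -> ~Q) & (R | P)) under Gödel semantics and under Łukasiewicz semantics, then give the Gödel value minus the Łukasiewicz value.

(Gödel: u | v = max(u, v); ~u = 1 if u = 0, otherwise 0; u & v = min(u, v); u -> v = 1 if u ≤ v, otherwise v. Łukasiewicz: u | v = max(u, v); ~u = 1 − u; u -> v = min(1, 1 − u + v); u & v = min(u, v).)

Gödel evaluation:
  ~Q: Gödel ¬ of 0.47 = 0 (operand ≠ 0)
  (Q | ~Q) = max(0.47, 0) = 0.47
  ~P: Gödel ¬ of 0.05 = 0 (operand ≠ 0)
  (Q | ~P) = max(0.47, 0) = 0.47
  ((Q | ~Q) | (Q | ~P)) = max(0.47, 0.47) = 0.47
  ~Q: Gödel ¬ of 0.47 = 0 (operand ≠ 0)
  (((Q | ~Q) | (Q | ~P)) -> ~Q): 0.47 > 0, so result = 0
  (R | P) = max(0.39, 0.05) = 0.39
  ((((Q | ~Q) | (Q | ~P)) -> ~Q) & (R | P)) = min(0, 0.39) = 0
  Gödel value = 0
Łukasiewicz evaluation:
  ~Q: Łukasiewicz ¬ gives 1 − 0.47 = 0.53
  (Q | ~Q) = max(0.47, 0.53) = 0.53
  ~P: Łukasiewicz ¬ gives 1 − 0.05 = 0.95
  (Q | ~P) = max(0.47, 0.95) = 0.95
  ((Q | ~Q) | (Q | ~P)) = max(0.53, 0.95) = 0.95
  ~Q: Łukasiewicz ¬ gives 1 − 0.47 = 0.53
  (((Q | ~Q) | (Q | ~P)) -> ~Q): min(1, 1 − 0.95 + 0.53) = 0.58
  (R | P) = max(0.39, 0.05) = 0.39
  ((((Q | ~Q) | (Q | ~P)) -> ~Q) & (R | P)) = min(0.58, 0.39) = 0.39
  Łukasiewicz value = 0.39
Difference: 0 − 0.39 = -0.39

-0.39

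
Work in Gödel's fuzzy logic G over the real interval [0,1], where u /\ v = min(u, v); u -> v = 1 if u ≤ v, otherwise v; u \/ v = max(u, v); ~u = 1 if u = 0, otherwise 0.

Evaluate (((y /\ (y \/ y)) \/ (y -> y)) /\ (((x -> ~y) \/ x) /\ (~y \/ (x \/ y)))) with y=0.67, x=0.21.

0.21

(y \/ y) = max(0.67, 0.67) = 0.67
(y /\ (y \/ y)) = min(0.67, 0.67) = 0.67
(y -> y): 0.67 ≤ 0.67, so result = 1
((y /\ (y \/ y)) \/ (y -> y)) = max(0.67, 1) = 1
~y: Gödel ¬ of 0.67 = 0 (operand ≠ 0)
(x -> ~y): 0.21 > 0, so result = 0
((x -> ~y) \/ x) = max(0, 0.21) = 0.21
~y: Gödel ¬ of 0.67 = 0 (operand ≠ 0)
(x \/ y) = max(0.21, 0.67) = 0.67
(~y \/ (x \/ y)) = max(0, 0.67) = 0.67
(((x -> ~y) \/ x) /\ (~y \/ (x \/ y))) = min(0.21, 0.67) = 0.21
(((y /\ (y \/ y)) \/ (y -> y)) /\ (((x -> ~y) \/ x) /\ (~y \/ (x \/ y)))) = min(1, 0.21) = 0.21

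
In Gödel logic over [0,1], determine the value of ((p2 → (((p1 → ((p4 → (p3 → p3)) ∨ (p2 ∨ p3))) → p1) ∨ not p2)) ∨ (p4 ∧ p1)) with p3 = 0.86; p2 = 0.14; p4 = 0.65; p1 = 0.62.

(p3 → p3): 0.86 ≤ 0.86, so result = 1
(p4 → (p3 → p3)): 0.65 ≤ 1, so result = 1
(p2 ∨ p3) = max(0.14, 0.86) = 0.86
((p4 → (p3 → p3)) ∨ (p2 ∨ p3)) = max(1, 0.86) = 1
(p1 → ((p4 → (p3 → p3)) ∨ (p2 ∨ p3))): 0.62 ≤ 1, so result = 1
((p1 → ((p4 → (p3 → p3)) ∨ (p2 ∨ p3))) → p1): 1 > 0.62, so result = 0.62
not p2: Gödel ¬ of 0.14 = 0 (operand ≠ 0)
(((p1 → ((p4 → (p3 → p3)) ∨ (p2 ∨ p3))) → p1) ∨ not p2) = max(0.62, 0) = 0.62
(p2 → (((p1 → ((p4 → (p3 → p3)) ∨ (p2 ∨ p3))) → p1) ∨ not p2)): 0.14 ≤ 0.62, so result = 1
(p4 ∧ p1) = min(0.65, 0.62) = 0.62
((p2 → (((p1 → ((p4 → (p3 → p3)) ∨ (p2 ∨ p3))) → p1) ∨ not p2)) ∨ (p4 ∧ p1)) = max(1, 0.62) = 1

1.00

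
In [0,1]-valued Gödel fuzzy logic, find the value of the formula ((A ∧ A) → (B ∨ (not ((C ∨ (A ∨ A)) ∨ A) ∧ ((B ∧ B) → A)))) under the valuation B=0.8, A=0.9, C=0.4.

0.80

(A ∧ A) = min(0.9, 0.9) = 0.9
(A ∨ A) = max(0.9, 0.9) = 0.9
(C ∨ (A ∨ A)) = max(0.4, 0.9) = 0.9
((C ∨ (A ∨ A)) ∨ A) = max(0.9, 0.9) = 0.9
not ((C ∨ (A ∨ A)) ∨ A): Gödel ¬ of 0.9 = 0 (operand ≠ 0)
(B ∧ B) = min(0.8, 0.8) = 0.8
((B ∧ B) → A): 0.8 ≤ 0.9, so result = 1
(not ((C ∨ (A ∨ A)) ∨ A) ∧ ((B ∧ B) → A)) = min(0, 1) = 0
(B ∨ (not ((C ∨ (A ∨ A)) ∨ A) ∧ ((B ∧ B) → A))) = max(0.8, 0) = 0.8
((A ∧ A) → (B ∨ (not ((C ∨ (A ∨ A)) ∨ A) ∧ ((B ∧ B) → A)))): 0.9 > 0.8, so result = 0.8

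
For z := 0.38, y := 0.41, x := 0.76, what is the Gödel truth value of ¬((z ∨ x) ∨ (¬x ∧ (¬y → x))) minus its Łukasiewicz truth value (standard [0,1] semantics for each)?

Gödel evaluation:
  (z ∨ x) = max(0.38, 0.76) = 0.76
  ¬x: Gödel ¬ of 0.76 = 0 (operand ≠ 0)
  ¬y: Gödel ¬ of 0.41 = 0 (operand ≠ 0)
  (¬y → x): 0 ≤ 0.76, so result = 1
  (¬x ∧ (¬y → x)) = min(0, 1) = 0
  ((z ∨ x) ∨ (¬x ∧ (¬y → x))) = max(0.76, 0) = 0.76
  ¬((z ∨ x) ∨ (¬x ∧ (¬y → x))): Gödel ¬ of 0.76 = 0 (operand ≠ 0)
  Gödel value = 0
Łukasiewicz evaluation:
  (z ∨ x) = max(0.38, 0.76) = 0.76
  ¬x: Łukasiewicz ¬ gives 1 − 0.76 = 0.24
  ¬y: Łukasiewicz ¬ gives 1 − 0.41 = 0.59
  (¬y → x): min(1, 1 − 0.59 + 0.76) = 1
  (¬x ∧ (¬y → x)) = min(0.24, 1) = 0.24
  ((z ∨ x) ∨ (¬x ∧ (¬y → x))) = max(0.76, 0.24) = 0.76
  ¬((z ∨ x) ∨ (¬x ∧ (¬y → x))): Łukasiewicz ¬ gives 1 − 0.76 = 0.24
  Łukasiewicz value = 0.24
Difference: 0 − 0.24 = -0.24

-0.24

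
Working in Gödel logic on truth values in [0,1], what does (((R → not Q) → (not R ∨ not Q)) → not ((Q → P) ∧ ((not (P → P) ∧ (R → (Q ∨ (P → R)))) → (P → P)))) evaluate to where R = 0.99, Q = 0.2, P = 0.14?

0.00

not Q: Gödel ¬ of 0.2 = 0 (operand ≠ 0)
(R → not Q): 0.99 > 0, so result = 0
not R: Gödel ¬ of 0.99 = 0 (operand ≠ 0)
not Q: Gödel ¬ of 0.2 = 0 (operand ≠ 0)
(not R ∨ not Q) = max(0, 0) = 0
((R → not Q) → (not R ∨ not Q)): 0 ≤ 0, so result = 1
(Q → P): 0.2 > 0.14, so result = 0.14
(P → P): 0.14 ≤ 0.14, so result = 1
not (P → P): Gödel ¬ of 1 = 0 (operand ≠ 0)
(P → R): 0.14 ≤ 0.99, so result = 1
(Q ∨ (P → R)) = max(0.2, 1) = 1
(R → (Q ∨ (P → R))): 0.99 ≤ 1, so result = 1
(not (P → P) ∧ (R → (Q ∨ (P → R)))) = min(0, 1) = 0
(P → P): 0.14 ≤ 0.14, so result = 1
((not (P → P) ∧ (R → (Q ∨ (P → R)))) → (P → P)): 0 ≤ 1, so result = 1
((Q → P) ∧ ((not (P → P) ∧ (R → (Q ∨ (P → R)))) → (P → P))) = min(0.14, 1) = 0.14
not ((Q → P) ∧ ((not (P → P) ∧ (R → (Q ∨ (P → R)))) → (P → P))): Gödel ¬ of 0.14 = 0 (operand ≠ 0)
(((R → not Q) → (not R ∨ not Q)) → not ((Q → P) ∧ ((not (P → P) ∧ (R → (Q ∨ (P → R)))) → (P → P)))): 1 > 0, so result = 0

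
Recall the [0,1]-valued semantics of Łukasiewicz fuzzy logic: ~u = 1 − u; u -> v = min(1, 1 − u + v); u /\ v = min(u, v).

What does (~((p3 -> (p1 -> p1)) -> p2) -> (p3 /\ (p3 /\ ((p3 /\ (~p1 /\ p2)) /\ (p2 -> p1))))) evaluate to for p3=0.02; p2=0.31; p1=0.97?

0.33

(p1 -> p1): min(1, 1 − 0.97 + 0.97) = 1
(p3 -> (p1 -> p1)): min(1, 1 − 0.02 + 1) = 1
((p3 -> (p1 -> p1)) -> p2): min(1, 1 − 1 + 0.31) = 0.31
~((p3 -> (p1 -> p1)) -> p2): Łukasiewicz ¬ gives 1 − 0.31 = 0.69
~p1: Łukasiewicz ¬ gives 1 − 0.97 = 0.03
(~p1 /\ p2) = min(0.03, 0.31) = 0.03
(p3 /\ (~p1 /\ p2)) = min(0.02, 0.03) = 0.02
(p2 -> p1): min(1, 1 − 0.31 + 0.97) = 1
((p3 /\ (~p1 /\ p2)) /\ (p2 -> p1)) = min(0.02, 1) = 0.02
(p3 /\ ((p3 /\ (~p1 /\ p2)) /\ (p2 -> p1))) = min(0.02, 0.02) = 0.02
(p3 /\ (p3 /\ ((p3 /\ (~p1 /\ p2)) /\ (p2 -> p1)))) = min(0.02, 0.02) = 0.02
(~((p3 -> (p1 -> p1)) -> p2) -> (p3 /\ (p3 /\ ((p3 /\ (~p1 /\ p2)) /\ (p2 -> p1))))): min(1, 1 − 0.69 + 0.02) = 0.33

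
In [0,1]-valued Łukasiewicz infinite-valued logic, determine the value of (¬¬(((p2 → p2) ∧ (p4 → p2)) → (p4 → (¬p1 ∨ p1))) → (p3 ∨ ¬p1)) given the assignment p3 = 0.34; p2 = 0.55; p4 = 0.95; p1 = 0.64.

0.36

(p2 → p2): min(1, 1 − 0.55 + 0.55) = 1
(p4 → p2): min(1, 1 − 0.95 + 0.55) = 0.6
((p2 → p2) ∧ (p4 → p2)) = min(1, 0.6) = 0.6
¬p1: Łukasiewicz ¬ gives 1 − 0.64 = 0.36
(¬p1 ∨ p1) = max(0.36, 0.64) = 0.64
(p4 → (¬p1 ∨ p1)): min(1, 1 − 0.95 + 0.64) = 0.69
(((p2 → p2) ∧ (p4 → p2)) → (p4 → (¬p1 ∨ p1))): min(1, 1 − 0.6 + 0.69) = 1
¬(((p2 → p2) ∧ (p4 → p2)) → (p4 → (¬p1 ∨ p1))): Łukasiewicz ¬ gives 1 − 1 = 0
¬¬(((p2 → p2) ∧ (p4 → p2)) → (p4 → (¬p1 ∨ p1))): Łukasiewicz ¬ gives 1 − 0 = 1
¬p1: Łukasiewicz ¬ gives 1 − 0.64 = 0.36
(p3 ∨ ¬p1) = max(0.34, 0.36) = 0.36
(¬¬(((p2 → p2) ∧ (p4 → p2)) → (p4 → (¬p1 ∨ p1))) → (p3 ∨ ¬p1)): min(1, 1 − 1 + 0.36) = 0.36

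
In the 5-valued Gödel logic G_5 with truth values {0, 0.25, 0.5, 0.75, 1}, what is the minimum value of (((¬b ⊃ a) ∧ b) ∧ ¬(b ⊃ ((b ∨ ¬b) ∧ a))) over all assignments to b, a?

0.00

The minimum is attained at b = 0, a = 0:
  ¬b: Gödel ¬ of 0 = 1 (operand is 0)
  (¬b ⊃ a): 1 > 0, so result = 0
  ((¬b ⊃ a) ∧ b) = min(0, 0) = 0
  ¬b: Gödel ¬ of 0 = 1 (operand is 0)
  (b ∨ ¬b) = max(0, 1) = 1
  ((b ∨ ¬b) ∧ a) = min(1, 0) = 0
  (b ⊃ ((b ∨ ¬b) ∧ a)): 0 ≤ 0, so result = 1
  ¬(b ⊃ ((b ∨ ¬b) ∧ a)): Gödel ¬ of 1 = 0 (operand ≠ 0)
  (((¬b ⊃ a) ∧ b) ∧ ¬(b ⊃ ((b ∨ ¬b) ∧ a))) = min(0, 0) = 0
Checking all 25 assignments confirms none give a value below 0.00.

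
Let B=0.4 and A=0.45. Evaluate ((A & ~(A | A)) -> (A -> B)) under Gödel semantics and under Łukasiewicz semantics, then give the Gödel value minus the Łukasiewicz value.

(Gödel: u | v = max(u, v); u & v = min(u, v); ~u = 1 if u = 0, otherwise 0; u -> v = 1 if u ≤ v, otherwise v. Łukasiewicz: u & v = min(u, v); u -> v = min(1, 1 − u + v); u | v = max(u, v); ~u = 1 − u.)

Gödel evaluation:
  (A | A) = max(0.45, 0.45) = 0.45
  ~(A | A): Gödel ¬ of 0.45 = 0 (operand ≠ 0)
  (A & ~(A | A)) = min(0.45, 0) = 0
  (A -> B): 0.45 > 0.4, so result = 0.4
  ((A & ~(A | A)) -> (A -> B)): 0 ≤ 0.4, so result = 1
  Gödel value = 1
Łukasiewicz evaluation:
  (A | A) = max(0.45, 0.45) = 0.45
  ~(A | A): Łukasiewicz ¬ gives 1 − 0.45 = 0.55
  (A & ~(A | A)) = min(0.45, 0.55) = 0.45
  (A -> B): min(1, 1 − 0.45 + 0.4) = 0.95
  ((A & ~(A | A)) -> (A -> B)): min(1, 1 − 0.45 + 0.95) = 1
  Łukasiewicz value = 1
Difference: 1 − 1 = 0.00

0.00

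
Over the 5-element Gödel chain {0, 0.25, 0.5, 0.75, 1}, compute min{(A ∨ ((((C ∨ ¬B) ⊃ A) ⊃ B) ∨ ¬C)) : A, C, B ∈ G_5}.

0.25

The minimum is attained at A = 0.25, C = 0.25, B = 0:
  ¬B: Gödel ¬ of 0 = 1 (operand is 0)
  (C ∨ ¬B) = max(0.25, 1) = 1
  ((C ∨ ¬B) ⊃ A): 1 > 0.25, so result = 0.25
  (((C ∨ ¬B) ⊃ A) ⊃ B): 0.25 > 0, so result = 0
  ¬C: Gödel ¬ of 0.25 = 0 (operand ≠ 0)
  ((((C ∨ ¬B) ⊃ A) ⊃ B) ∨ ¬C) = max(0, 0) = 0
  (A ∨ ((((C ∨ ¬B) ⊃ A) ⊃ B) ∨ ¬C)) = max(0.25, 0) = 0.25
Checking all 125 assignments confirms none give a value below 0.25.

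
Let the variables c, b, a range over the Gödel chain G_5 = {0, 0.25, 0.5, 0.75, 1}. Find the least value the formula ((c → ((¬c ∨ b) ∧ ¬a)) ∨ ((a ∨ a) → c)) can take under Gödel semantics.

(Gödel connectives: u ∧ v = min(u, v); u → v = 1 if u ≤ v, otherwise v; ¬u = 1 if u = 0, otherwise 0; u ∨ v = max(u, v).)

The minimum is attained at c = 0.25, b = 0, a = 0.5:
  ¬c: Gödel ¬ of 0.25 = 0 (operand ≠ 0)
  (¬c ∨ b) = max(0, 0) = 0
  ¬a: Gödel ¬ of 0.5 = 0 (operand ≠ 0)
  ((¬c ∨ b) ∧ ¬a) = min(0, 0) = 0
  (c → ((¬c ∨ b) ∧ ¬a)): 0.25 > 0, so result = 0
  (a ∨ a) = max(0.5, 0.5) = 0.5
  ((a ∨ a) → c): 0.5 > 0.25, so result = 0.25
  ((c → ((¬c ∨ b) ∧ ¬a)) ∨ ((a ∨ a) → c)) = max(0, 0.25) = 0.25
Checking all 125 assignments confirms none give a value below 0.25.

0.25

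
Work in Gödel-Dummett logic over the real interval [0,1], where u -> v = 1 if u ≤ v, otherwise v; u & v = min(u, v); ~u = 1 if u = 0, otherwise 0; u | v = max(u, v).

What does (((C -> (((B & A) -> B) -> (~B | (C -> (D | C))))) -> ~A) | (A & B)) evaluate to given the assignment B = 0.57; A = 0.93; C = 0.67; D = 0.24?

0.57

(B & A) = min(0.57, 0.93) = 0.57
((B & A) -> B): 0.57 ≤ 0.57, so result = 1
~B: Gödel ¬ of 0.57 = 0 (operand ≠ 0)
(D | C) = max(0.24, 0.67) = 0.67
(C -> (D | C)): 0.67 ≤ 0.67, so result = 1
(~B | (C -> (D | C))) = max(0, 1) = 1
(((B & A) -> B) -> (~B | (C -> (D | C)))): 1 ≤ 1, so result = 1
(C -> (((B & A) -> B) -> (~B | (C -> (D | C))))): 0.67 ≤ 1, so result = 1
~A: Gödel ¬ of 0.93 = 0 (operand ≠ 0)
((C -> (((B & A) -> B) -> (~B | (C -> (D | C))))) -> ~A): 1 > 0, so result = 0
(A & B) = min(0.93, 0.57) = 0.57
(((C -> (((B & A) -> B) -> (~B | (C -> (D | C))))) -> ~A) | (A & B)) = max(0, 0.57) = 0.57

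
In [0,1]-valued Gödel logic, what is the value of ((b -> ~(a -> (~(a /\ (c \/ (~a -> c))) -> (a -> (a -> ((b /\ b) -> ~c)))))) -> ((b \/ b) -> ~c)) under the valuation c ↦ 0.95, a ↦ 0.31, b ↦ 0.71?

1.00

~a: Gödel ¬ of 0.31 = 0 (operand ≠ 0)
(~a -> c): 0 ≤ 0.95, so result = 1
(c \/ (~a -> c)) = max(0.95, 1) = 1
(a /\ (c \/ (~a -> c))) = min(0.31, 1) = 0.31
~(a /\ (c \/ (~a -> c))): Gödel ¬ of 0.31 = 0 (operand ≠ 0)
(b /\ b) = min(0.71, 0.71) = 0.71
~c: Gödel ¬ of 0.95 = 0 (operand ≠ 0)
((b /\ b) -> ~c): 0.71 > 0, so result = 0
(a -> ((b /\ b) -> ~c)): 0.31 > 0, so result = 0
(a -> (a -> ((b /\ b) -> ~c))): 0.31 > 0, so result = 0
(~(a /\ (c \/ (~a -> c))) -> (a -> (a -> ((b /\ b) -> ~c)))): 0 ≤ 0, so result = 1
(a -> (~(a /\ (c \/ (~a -> c))) -> (a -> (a -> ((b /\ b) -> ~c))))): 0.31 ≤ 1, so result = 1
~(a -> (~(a /\ (c \/ (~a -> c))) -> (a -> (a -> ((b /\ b) -> ~c))))): Gödel ¬ of 1 = 0 (operand ≠ 0)
(b -> ~(a -> (~(a /\ (c \/ (~a -> c))) -> (a -> (a -> ((b /\ b) -> ~c)))))): 0.71 > 0, so result = 0
(b \/ b) = max(0.71, 0.71) = 0.71
~c: Gödel ¬ of 0.95 = 0 (operand ≠ 0)
((b \/ b) -> ~c): 0.71 > 0, so result = 0
((b -> ~(a -> (~(a /\ (c \/ (~a -> c))) -> (a -> (a -> ((b /\ b) -> ~c)))))) -> ((b \/ b) -> ~c)): 0 ≤ 0, so result = 1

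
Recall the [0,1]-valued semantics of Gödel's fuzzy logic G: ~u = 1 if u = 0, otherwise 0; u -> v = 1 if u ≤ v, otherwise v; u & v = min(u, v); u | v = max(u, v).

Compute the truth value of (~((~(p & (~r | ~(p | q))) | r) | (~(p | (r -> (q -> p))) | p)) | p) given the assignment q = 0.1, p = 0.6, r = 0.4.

0.60

~r: Gödel ¬ of 0.4 = 0 (operand ≠ 0)
(p | q) = max(0.6, 0.1) = 0.6
~(p | q): Gödel ¬ of 0.6 = 0 (operand ≠ 0)
(~r | ~(p | q)) = max(0, 0) = 0
(p & (~r | ~(p | q))) = min(0.6, 0) = 0
~(p & (~r | ~(p | q))): Gödel ¬ of 0 = 1 (operand is 0)
(~(p & (~r | ~(p | q))) | r) = max(1, 0.4) = 1
(q -> p): 0.1 ≤ 0.6, so result = 1
(r -> (q -> p)): 0.4 ≤ 1, so result = 1
(p | (r -> (q -> p))) = max(0.6, 1) = 1
~(p | (r -> (q -> p))): Gödel ¬ of 1 = 0 (operand ≠ 0)
(~(p | (r -> (q -> p))) | p) = max(0, 0.6) = 0.6
((~(p & (~r | ~(p | q))) | r) | (~(p | (r -> (q -> p))) | p)) = max(1, 0.6) = 1
~((~(p & (~r | ~(p | q))) | r) | (~(p | (r -> (q -> p))) | p)): Gödel ¬ of 1 = 0 (operand ≠ 0)
(~((~(p & (~r | ~(p | q))) | r) | (~(p | (r -> (q -> p))) | p)) | p) = max(0, 0.6) = 0.6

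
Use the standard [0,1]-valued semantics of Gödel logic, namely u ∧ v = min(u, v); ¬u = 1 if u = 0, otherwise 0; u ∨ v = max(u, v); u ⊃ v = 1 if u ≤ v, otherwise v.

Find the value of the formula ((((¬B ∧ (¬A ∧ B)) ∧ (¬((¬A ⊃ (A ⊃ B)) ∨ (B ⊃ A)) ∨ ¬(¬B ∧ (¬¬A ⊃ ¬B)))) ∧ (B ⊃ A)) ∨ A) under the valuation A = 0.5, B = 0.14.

¬B: Gödel ¬ of 0.14 = 0 (operand ≠ 0)
¬A: Gödel ¬ of 0.5 = 0 (operand ≠ 0)
(¬A ∧ B) = min(0, 0.14) = 0
(¬B ∧ (¬A ∧ B)) = min(0, 0) = 0
¬A: Gödel ¬ of 0.5 = 0 (operand ≠ 0)
(A ⊃ B): 0.5 > 0.14, so result = 0.14
(¬A ⊃ (A ⊃ B)): 0 ≤ 0.14, so result = 1
(B ⊃ A): 0.14 ≤ 0.5, so result = 1
((¬A ⊃ (A ⊃ B)) ∨ (B ⊃ A)) = max(1, 1) = 1
¬((¬A ⊃ (A ⊃ B)) ∨ (B ⊃ A)): Gödel ¬ of 1 = 0 (operand ≠ 0)
¬B: Gödel ¬ of 0.14 = 0 (operand ≠ 0)
¬A: Gödel ¬ of 0.5 = 0 (operand ≠ 0)
¬¬A: Gödel ¬ of 0 = 1 (operand is 0)
¬B: Gödel ¬ of 0.14 = 0 (operand ≠ 0)
(¬¬A ⊃ ¬B): 1 > 0, so result = 0
(¬B ∧ (¬¬A ⊃ ¬B)) = min(0, 0) = 0
¬(¬B ∧ (¬¬A ⊃ ¬B)): Gödel ¬ of 0 = 1 (operand is 0)
(¬((¬A ⊃ (A ⊃ B)) ∨ (B ⊃ A)) ∨ ¬(¬B ∧ (¬¬A ⊃ ¬B))) = max(0, 1) = 1
((¬B ∧ (¬A ∧ B)) ∧ (¬((¬A ⊃ (A ⊃ B)) ∨ (B ⊃ A)) ∨ ¬(¬B ∧ (¬¬A ⊃ ¬B)))) = min(0, 1) = 0
(B ⊃ A): 0.14 ≤ 0.5, so result = 1
(((¬B ∧ (¬A ∧ B)) ∧ (¬((¬A ⊃ (A ⊃ B)) ∨ (B ⊃ A)) ∨ ¬(¬B ∧ (¬¬A ⊃ ¬B)))) ∧ (B ⊃ A)) = min(0, 1) = 0
((((¬B ∧ (¬A ∧ B)) ∧ (¬((¬A ⊃ (A ⊃ B)) ∨ (B ⊃ A)) ∨ ¬(¬B ∧ (¬¬A ⊃ ¬B)))) ∧ (B ⊃ A)) ∨ A) = max(0, 0.5) = 0.5

0.50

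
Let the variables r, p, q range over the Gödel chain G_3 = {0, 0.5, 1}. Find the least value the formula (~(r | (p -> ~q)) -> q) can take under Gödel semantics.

0.50

The minimum is attained at r = 0, p = 0.5, q = 0.5:
  ~q: Gödel ¬ of 0.5 = 0 (operand ≠ 0)
  (p -> ~q): 0.5 > 0, so result = 0
  (r | (p -> ~q)) = max(0, 0) = 0
  ~(r | (p -> ~q)): Gödel ¬ of 0 = 1 (operand is 0)
  (~(r | (p -> ~q)) -> q): 1 > 0.5, so result = 0.5
Checking all 27 assignments confirms none give a value below 0.50.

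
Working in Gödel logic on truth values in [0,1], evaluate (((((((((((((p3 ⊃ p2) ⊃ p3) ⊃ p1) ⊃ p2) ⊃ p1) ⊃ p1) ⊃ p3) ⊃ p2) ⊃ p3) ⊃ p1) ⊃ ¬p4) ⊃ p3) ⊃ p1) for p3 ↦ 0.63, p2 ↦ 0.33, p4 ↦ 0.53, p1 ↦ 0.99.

0.99

(p3 ⊃ p2): 0.63 > 0.33, so result = 0.33
((p3 ⊃ p2) ⊃ p3): 0.33 ≤ 0.63, so result = 1
(((p3 ⊃ p2) ⊃ p3) ⊃ p1): 1 > 0.99, so result = 0.99
((((p3 ⊃ p2) ⊃ p3) ⊃ p1) ⊃ p2): 0.99 > 0.33, so result = 0.33
(((((p3 ⊃ p2) ⊃ p3) ⊃ p1) ⊃ p2) ⊃ p1): 0.33 ≤ 0.99, so result = 1
((((((p3 ⊃ p2) ⊃ p3) ⊃ p1) ⊃ p2) ⊃ p1) ⊃ p1): 1 > 0.99, so result = 0.99
(((((((p3 ⊃ p2) ⊃ p3) ⊃ p1) ⊃ p2) ⊃ p1) ⊃ p1) ⊃ p3): 0.99 > 0.63, so result = 0.63
((((((((p3 ⊃ p2) ⊃ p3) ⊃ p1) ⊃ p2) ⊃ p1) ⊃ p1) ⊃ p3) ⊃ p2): 0.63 > 0.33, so result = 0.33
(((((((((p3 ⊃ p2) ⊃ p3) ⊃ p1) ⊃ p2) ⊃ p1) ⊃ p1) ⊃ p3) ⊃ p2) ⊃ p3): 0.33 ≤ 0.63, so result = 1
((((((((((p3 ⊃ p2) ⊃ p3) ⊃ p1) ⊃ p2) ⊃ p1) ⊃ p1) ⊃ p3) ⊃ p2) ⊃ p3) ⊃ p1): 1 > 0.99, so result = 0.99
¬p4: Gödel ¬ of 0.53 = 0 (operand ≠ 0)
(((((((((((p3 ⊃ p2) ⊃ p3) ⊃ p1) ⊃ p2) ⊃ p1) ⊃ p1) ⊃ p3) ⊃ p2) ⊃ p3) ⊃ p1) ⊃ ¬p4): 0.99 > 0, so result = 0
((((((((((((p3 ⊃ p2) ⊃ p3) ⊃ p1) ⊃ p2) ⊃ p1) ⊃ p1) ⊃ p3) ⊃ p2) ⊃ p3) ⊃ p1) ⊃ ¬p4) ⊃ p3): 0 ≤ 0.63, so result = 1
(((((((((((((p3 ⊃ p2) ⊃ p3) ⊃ p1) ⊃ p2) ⊃ p1) ⊃ p1) ⊃ p3) ⊃ p2) ⊃ p3) ⊃ p1) ⊃ ¬p4) ⊃ p3) ⊃ p1): 1 > 0.99, so result = 0.99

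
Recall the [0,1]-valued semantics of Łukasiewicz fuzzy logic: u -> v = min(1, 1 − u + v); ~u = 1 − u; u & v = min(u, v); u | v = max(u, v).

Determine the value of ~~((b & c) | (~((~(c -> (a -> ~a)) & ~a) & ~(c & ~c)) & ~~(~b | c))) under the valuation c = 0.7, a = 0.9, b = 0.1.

(b & c) = min(0.1, 0.7) = 0.1
~a: Łukasiewicz ¬ gives 1 − 0.9 = 0.1
(a -> ~a): min(1, 1 − 0.9 + 0.1) = 0.2
(c -> (a -> ~a)): min(1, 1 − 0.7 + 0.2) = 0.5
~(c -> (a -> ~a)): Łukasiewicz ¬ gives 1 − 0.5 = 0.5
~a: Łukasiewicz ¬ gives 1 − 0.9 = 0.1
(~(c -> (a -> ~a)) & ~a) = min(0.5, 0.1) = 0.1
~c: Łukasiewicz ¬ gives 1 − 0.7 = 0.3
(c & ~c) = min(0.7, 0.3) = 0.3
~(c & ~c): Łukasiewicz ¬ gives 1 − 0.3 = 0.7
((~(c -> (a -> ~a)) & ~a) & ~(c & ~c)) = min(0.1, 0.7) = 0.1
~((~(c -> (a -> ~a)) & ~a) & ~(c & ~c)): Łukasiewicz ¬ gives 1 − 0.1 = 0.9
~b: Łukasiewicz ¬ gives 1 − 0.1 = 0.9
(~b | c) = max(0.9, 0.7) = 0.9
~(~b | c): Łukasiewicz ¬ gives 1 − 0.9 = 0.1
~~(~b | c): Łukasiewicz ¬ gives 1 − 0.1 = 0.9
(~((~(c -> (a -> ~a)) & ~a) & ~(c & ~c)) & ~~(~b | c)) = min(0.9, 0.9) = 0.9
((b & c) | (~((~(c -> (a -> ~a)) & ~a) & ~(c & ~c)) & ~~(~b | c))) = max(0.1, 0.9) = 0.9
~((b & c) | (~((~(c -> (a -> ~a)) & ~a) & ~(c & ~c)) & ~~(~b | c))): Łukasiewicz ¬ gives 1 − 0.9 = 0.1
~~((b & c) | (~((~(c -> (a -> ~a)) & ~a) & ~(c & ~c)) & ~~(~b | c))): Łukasiewicz ¬ gives 1 − 0.1 = 0.9

0.90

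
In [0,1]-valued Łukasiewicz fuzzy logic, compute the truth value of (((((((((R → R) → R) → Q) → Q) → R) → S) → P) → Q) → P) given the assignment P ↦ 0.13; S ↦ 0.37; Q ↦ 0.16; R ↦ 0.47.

(R → R): min(1, 1 − 0.47 + 0.47) = 1
((R → R) → R): min(1, 1 − 1 + 0.47) = 0.47
(((R → R) → R) → Q): min(1, 1 − 0.47 + 0.16) = 0.69
((((R → R) → R) → Q) → Q): min(1, 1 − 0.69 + 0.16) = 0.47
(((((R → R) → R) → Q) → Q) → R): min(1, 1 − 0.47 + 0.47) = 1
((((((R → R) → R) → Q) → Q) → R) → S): min(1, 1 − 1 + 0.37) = 0.37
(((((((R → R) → R) → Q) → Q) → R) → S) → P): min(1, 1 − 0.37 + 0.13) = 0.76
((((((((R → R) → R) → Q) → Q) → R) → S) → P) → Q): min(1, 1 − 0.76 + 0.16) = 0.4
(((((((((R → R) → R) → Q) → Q) → R) → S) → P) → Q) → P): min(1, 1 − 0.4 + 0.13) = 0.73

0.73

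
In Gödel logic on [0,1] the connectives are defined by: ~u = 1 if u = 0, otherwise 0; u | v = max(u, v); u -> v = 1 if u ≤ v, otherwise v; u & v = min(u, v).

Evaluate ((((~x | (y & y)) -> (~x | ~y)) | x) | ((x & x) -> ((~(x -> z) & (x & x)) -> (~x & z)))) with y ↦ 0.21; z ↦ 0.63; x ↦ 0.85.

~x: Gödel ¬ of 0.85 = 0 (operand ≠ 0)
(y & y) = min(0.21, 0.21) = 0.21
(~x | (y & y)) = max(0, 0.21) = 0.21
~x: Gödel ¬ of 0.85 = 0 (operand ≠ 0)
~y: Gödel ¬ of 0.21 = 0 (operand ≠ 0)
(~x | ~y) = max(0, 0) = 0
((~x | (y & y)) -> (~x | ~y)): 0.21 > 0, so result = 0
(((~x | (y & y)) -> (~x | ~y)) | x) = max(0, 0.85) = 0.85
(x & x) = min(0.85, 0.85) = 0.85
(x -> z): 0.85 > 0.63, so result = 0.63
~(x -> z): Gödel ¬ of 0.63 = 0 (operand ≠ 0)
(x & x) = min(0.85, 0.85) = 0.85
(~(x -> z) & (x & x)) = min(0, 0.85) = 0
~x: Gödel ¬ of 0.85 = 0 (operand ≠ 0)
(~x & z) = min(0, 0.63) = 0
((~(x -> z) & (x & x)) -> (~x & z)): 0 ≤ 0, so result = 1
((x & x) -> ((~(x -> z) & (x & x)) -> (~x & z))): 0.85 ≤ 1, so result = 1
((((~x | (y & y)) -> (~x | ~y)) | x) | ((x & x) -> ((~(x -> z) & (x & x)) -> (~x & z)))) = max(0.85, 1) = 1

1.00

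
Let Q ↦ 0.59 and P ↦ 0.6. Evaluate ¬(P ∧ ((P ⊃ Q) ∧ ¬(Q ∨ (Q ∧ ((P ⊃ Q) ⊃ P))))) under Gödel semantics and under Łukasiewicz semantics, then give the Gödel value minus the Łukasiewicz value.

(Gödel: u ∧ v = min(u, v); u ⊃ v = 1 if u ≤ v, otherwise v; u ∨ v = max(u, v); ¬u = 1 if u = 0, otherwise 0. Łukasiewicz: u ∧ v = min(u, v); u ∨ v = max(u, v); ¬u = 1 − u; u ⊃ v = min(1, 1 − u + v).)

0.41

Gödel evaluation:
  (P ⊃ Q): 0.6 > 0.59, so result = 0.59
  (P ⊃ Q): 0.6 > 0.59, so result = 0.59
  ((P ⊃ Q) ⊃ P): 0.59 ≤ 0.6, so result = 1
  (Q ∧ ((P ⊃ Q) ⊃ P)) = min(0.59, 1) = 0.59
  (Q ∨ (Q ∧ ((P ⊃ Q) ⊃ P))) = max(0.59, 0.59) = 0.59
  ¬(Q ∨ (Q ∧ ((P ⊃ Q) ⊃ P))): Gödel ¬ of 0.59 = 0 (operand ≠ 0)
  ((P ⊃ Q) ∧ ¬(Q ∨ (Q ∧ ((P ⊃ Q) ⊃ P)))) = min(0.59, 0) = 0
  (P ∧ ((P ⊃ Q) ∧ ¬(Q ∨ (Q ∧ ((P ⊃ Q) ⊃ P))))) = min(0.6, 0) = 0
  ¬(P ∧ ((P ⊃ Q) ∧ ¬(Q ∨ (Q ∧ ((P ⊃ Q) ⊃ P))))): Gödel ¬ of 0 = 1 (operand is 0)
  Gödel value = 1
Łukasiewicz evaluation:
  (P ⊃ Q): min(1, 1 − 0.6 + 0.59) = 0.99
  (P ⊃ Q): min(1, 1 − 0.6 + 0.59) = 0.99
  ((P ⊃ Q) ⊃ P): min(1, 1 − 0.99 + 0.6) = 0.61
  (Q ∧ ((P ⊃ Q) ⊃ P)) = min(0.59, 0.61) = 0.59
  (Q ∨ (Q ∧ ((P ⊃ Q) ⊃ P))) = max(0.59, 0.59) = 0.59
  ¬(Q ∨ (Q ∧ ((P ⊃ Q) ⊃ P))): Łukasiewicz ¬ gives 1 − 0.59 = 0.41
  ((P ⊃ Q) ∧ ¬(Q ∨ (Q ∧ ((P ⊃ Q) ⊃ P)))) = min(0.99, 0.41) = 0.41
  (P ∧ ((P ⊃ Q) ∧ ¬(Q ∨ (Q ∧ ((P ⊃ Q) ⊃ P))))) = min(0.6, 0.41) = 0.41
  ¬(P ∧ ((P ⊃ Q) ∧ ¬(Q ∨ (Q ∧ ((P ⊃ Q) ⊃ P))))): Łukasiewicz ¬ gives 1 − 0.41 = 0.59
  Łukasiewicz value = 0.59
Difference: 1 − 0.59 = 0.41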